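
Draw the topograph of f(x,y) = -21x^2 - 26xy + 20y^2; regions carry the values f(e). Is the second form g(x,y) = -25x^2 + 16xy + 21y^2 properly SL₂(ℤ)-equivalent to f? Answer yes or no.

D₁ = 2356, D₂ = 2356
river cycle of f (length 40): (20, 26, -21), (-21, 16, 25), (25, 34, -12), (-12, 38, 19), (19, 38, -12), (-12, 34, 25), (25, 16, -21), (-21, 26, 20), (20, 14, -27), (-27, 40, 7), … (30 more)
river cycle of g (length 40): (21, 26, -20), (-20, 14, 27), (27, 40, -7), (-7, 44, 15), (15, 46, -4), (-4, 42, 37), (37, 32, -9), (-9, 40, 21), (21, 44, -5), (-5, 46, 12), … (30 more)
cycles differ ⇒ inequivalent

no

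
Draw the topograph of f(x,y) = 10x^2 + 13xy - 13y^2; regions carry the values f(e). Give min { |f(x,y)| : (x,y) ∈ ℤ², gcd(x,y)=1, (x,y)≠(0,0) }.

river: ρ → (-13,13,10)
river: ρ → (10,7,-16)
river: ρ → (-16,25,1)
river: ρ → (1,25,-16)
river: ρ → (-16,7,10)
river: ρ → (10,13,-13)
closes: descent 0, river 6
min |a| on river = 1

1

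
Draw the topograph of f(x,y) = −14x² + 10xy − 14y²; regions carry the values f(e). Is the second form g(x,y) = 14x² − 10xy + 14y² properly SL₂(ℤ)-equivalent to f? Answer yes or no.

D₁ = -684, D₂ = -684
f is negative-definite; reduce −f:
−f: flip: (14,-10,14)→(14,10,14)
−f: reduced (well bottom): (14,10,14) with a≤c, −a<b≤a
flip sign back: reduced form of f is (-14,-10,-14)
g: flip: (14,-10,14)→(14,10,14)
g: reduced (well bottom): (14,10,14) with a≤c, −a<b≤a
reduced forms (-14, -10, -14) vs (14, 10, 14) ⇒ inequivalent

no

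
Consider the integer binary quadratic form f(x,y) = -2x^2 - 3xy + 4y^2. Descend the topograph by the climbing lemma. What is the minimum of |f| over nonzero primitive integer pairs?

descent: ρ → (4,3,-2)  [lands on river]
river: ρ → (-2,5,2)
river: ρ → (2,3,-4)
river: ρ → (-4,5,1)
river: ρ → (1,5,-4)
river: ρ → (-4,3,2)
river: ρ → (2,5,-2)
river: ρ → (-2,3,4)
river: ρ → (4,5,-1)
river: ρ → (-1,5,4)
closes: descent 1, river 10
min |a| on river = 1

1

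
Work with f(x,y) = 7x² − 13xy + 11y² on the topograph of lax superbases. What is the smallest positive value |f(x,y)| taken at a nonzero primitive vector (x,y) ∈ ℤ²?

translate: b→1 (≡-13 mod 14), so (7,-13,11)→(7,1,5)
flip: (7,1,5)→(5,-1,7)
reduced (well bottom): (5,-1,7) with a≤c, −a<b≤a
well minimum = a = 5

5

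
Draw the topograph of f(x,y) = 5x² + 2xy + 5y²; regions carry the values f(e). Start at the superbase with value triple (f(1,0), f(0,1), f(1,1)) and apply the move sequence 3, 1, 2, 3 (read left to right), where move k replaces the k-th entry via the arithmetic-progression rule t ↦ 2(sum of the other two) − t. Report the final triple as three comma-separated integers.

start (5,5,12) = (f(1,0),f(0,1),f(1,1))
replace slot 3: 2·(5+5) − 12 = 8 → (5,5,8)
replace slot 1: 2·(5+8) − 5 = 21 → (21,5,8)
replace slot 2: 2·(21+8) − 5 = 53 → (21,53,8)
replace slot 3: 2·(21+53) − 8 = 140 → (21,53,140)

21,53,140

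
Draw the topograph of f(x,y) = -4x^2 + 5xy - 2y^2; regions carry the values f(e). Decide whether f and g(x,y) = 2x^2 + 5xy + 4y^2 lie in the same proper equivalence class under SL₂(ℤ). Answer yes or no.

D₁ = -7, D₂ = -7
f is negative-definite; reduce −f:
−f: translate: b→3 (≡-5 mod 8), so (4,-5,2)→(4,3,1)
−f: flip: (4,3,1)→(1,-3,4)
−f: translate: b→1 (≡-3 mod 2), so (1,-3,4)→(1,1,2)
−f: reduced (well bottom): (1,1,2) with a≤c, −a<b≤a
flip sign back: reduced form of f is (-1,-1,-2)
g: translate: b→1 (≡5 mod 4), so (2,5,4)→(2,1,1)
g: flip: (2,1,1)→(1,-1,2)
g: translate: b→1 (≡-1 mod 2), so (1,-1,2)→(1,1,2)
g: reduced (well bottom): (1,1,2) with a≤c, −a<b≤a
reduced forms (-1, -1, -2) vs (1, 1, 2) ⇒ inequivalent

no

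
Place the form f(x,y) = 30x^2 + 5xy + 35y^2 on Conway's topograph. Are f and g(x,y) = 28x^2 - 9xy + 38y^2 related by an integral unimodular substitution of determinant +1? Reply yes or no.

D₁ = -4175, D₂ = -4175
f: reduced (well bottom): (30,5,35) with a≤c, −a<b≤a
g: reduced (well bottom): (28,-9,38) with a≤c, −a<b≤a
reduced forms (30, 5, 35) vs (28, -9, 38) ⇒ inequivalent

no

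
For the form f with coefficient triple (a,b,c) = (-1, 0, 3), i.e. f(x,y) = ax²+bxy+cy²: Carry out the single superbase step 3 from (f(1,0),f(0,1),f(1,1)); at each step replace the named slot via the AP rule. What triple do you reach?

start (-1,3,2) = (f(1,0),f(0,1),f(1,1))
replace slot 3: 2·((-1)+3) − 2 = 2 → (-1,3,2)

-1,3,2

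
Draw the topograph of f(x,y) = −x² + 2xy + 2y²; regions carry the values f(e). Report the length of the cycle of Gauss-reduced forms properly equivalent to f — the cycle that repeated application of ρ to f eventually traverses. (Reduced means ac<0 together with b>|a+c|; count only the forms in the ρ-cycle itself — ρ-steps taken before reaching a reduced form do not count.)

D = 12, ⌊√D⌋ = 3
river: ρ → (2,2,-1)
river: ρ → (-1,2,2)
ρ-cycle length = 2 (tail of 0 descent steps not counted)

2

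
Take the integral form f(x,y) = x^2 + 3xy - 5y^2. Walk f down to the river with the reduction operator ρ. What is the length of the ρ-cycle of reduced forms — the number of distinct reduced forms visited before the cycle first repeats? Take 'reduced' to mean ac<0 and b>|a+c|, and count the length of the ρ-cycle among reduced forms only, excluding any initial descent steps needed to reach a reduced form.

D = 29, ⌊√D⌋ = 5
descent: ρ → (-5,-3,1)
descent: ρ → (1,5,-1)  [lands on river]
river: ρ → (-1,5,1)
ρ-cycle length = 2 (tail of 2 descent steps not counted)

2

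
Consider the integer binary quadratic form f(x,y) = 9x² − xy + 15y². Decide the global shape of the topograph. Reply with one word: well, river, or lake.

D = b²−4ac = (-1)² − 4·9·15 = -539
D < 0 ⇒ definite ⇒ every region one sign ⇒ single well

well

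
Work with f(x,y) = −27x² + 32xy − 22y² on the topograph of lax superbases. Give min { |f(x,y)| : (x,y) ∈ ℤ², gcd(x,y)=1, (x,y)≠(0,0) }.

translate: b→22 (≡-32 mod 54), so (27,-32,22)→(27,22,17)
flip: (27,22,17)→(17,-22,27)
translate: b→12 (≡-22 mod 34), so (17,-22,27)→(17,12,22)
reduced (well bottom): (17,12,22) with a≤c, −a<b≤a
well minimum |f| = |-17| = 17 (negative-definite)

17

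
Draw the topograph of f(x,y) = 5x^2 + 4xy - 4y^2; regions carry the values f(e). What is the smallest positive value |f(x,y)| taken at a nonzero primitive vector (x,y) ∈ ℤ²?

river: ρ → (-4,4,5)
river: ρ → (5,6,-3)
river: ρ → (-3,6,5)
river: ρ → (5,4,-4)
closes: descent 0, river 4
min |a| on river = 3

3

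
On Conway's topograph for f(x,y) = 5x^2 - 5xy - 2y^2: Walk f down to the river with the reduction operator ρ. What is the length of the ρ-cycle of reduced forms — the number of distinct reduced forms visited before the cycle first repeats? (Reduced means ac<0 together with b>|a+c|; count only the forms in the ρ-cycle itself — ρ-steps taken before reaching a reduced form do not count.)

D = 65, ⌊√D⌋ = 8
descent: ρ → (-2,5,5)  [lands on river]
river: ρ → (5,5,-2)
river: ρ → (-2,7,2)
river: ρ → (2,5,-5)
river: ρ → (-5,5,2)
river: ρ → (2,7,-2)
ρ-cycle length = 6 (tail of 1 descent step not counted)

6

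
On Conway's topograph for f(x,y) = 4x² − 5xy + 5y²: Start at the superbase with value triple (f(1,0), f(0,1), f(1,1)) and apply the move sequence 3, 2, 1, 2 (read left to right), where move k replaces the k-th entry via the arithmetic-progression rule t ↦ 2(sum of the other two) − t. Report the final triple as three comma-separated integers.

start (4,5,4) = (f(1,0),f(0,1),f(1,1))
replace slot 3: 2·(4+5) − 4 = 14 → (4,5,14)
replace slot 2: 2·(4+14) − 5 = 31 → (4,31,14)
replace slot 1: 2·(31+14) − 4 = 86 → (86,31,14)
replace slot 2: 2·(86+14) − 31 = 169 → (86,169,14)

86,169,14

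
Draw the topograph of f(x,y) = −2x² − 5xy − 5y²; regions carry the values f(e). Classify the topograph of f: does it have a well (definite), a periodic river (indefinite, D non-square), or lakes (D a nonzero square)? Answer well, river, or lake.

D = b²−4ac = (-5)² − 4·(-2)·(-5) = -15
D < 0 ⇒ definite ⇒ every region one sign ⇒ single well

well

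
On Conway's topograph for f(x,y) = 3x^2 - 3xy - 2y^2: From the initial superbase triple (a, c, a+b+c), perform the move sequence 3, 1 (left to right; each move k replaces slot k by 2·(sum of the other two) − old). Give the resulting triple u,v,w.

start (3,-2,-2) = (f(1,0),f(0,1),f(1,1))
replace slot 3: 2·(3+(-2)) − (-2) = 4 → (3,-2,4)
replace slot 1: 2·((-2)+4) − 3 = 1 → (1,-2,4)

1,-2,4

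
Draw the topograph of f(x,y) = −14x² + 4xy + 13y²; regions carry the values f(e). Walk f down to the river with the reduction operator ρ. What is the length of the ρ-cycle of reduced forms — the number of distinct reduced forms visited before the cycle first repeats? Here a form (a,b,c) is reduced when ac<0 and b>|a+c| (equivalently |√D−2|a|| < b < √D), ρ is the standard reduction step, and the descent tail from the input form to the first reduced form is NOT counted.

D = 744, ⌊√D⌋ = 27
river: ρ → (13,22,-5)
river: ρ → (-5,18,21)
river: ρ → (21,24,-2)
river: ρ → (-2,24,21)
river: ρ → (21,18,-5)
river: ρ → (-5,22,13)
river: ρ → (13,4,-14)
river: ρ → (-14,24,3)
river: ρ → (3,24,-14)
river: ρ → (-14,4,13)
ρ-cycle length = 10 (tail of 0 descent steps not counted)

10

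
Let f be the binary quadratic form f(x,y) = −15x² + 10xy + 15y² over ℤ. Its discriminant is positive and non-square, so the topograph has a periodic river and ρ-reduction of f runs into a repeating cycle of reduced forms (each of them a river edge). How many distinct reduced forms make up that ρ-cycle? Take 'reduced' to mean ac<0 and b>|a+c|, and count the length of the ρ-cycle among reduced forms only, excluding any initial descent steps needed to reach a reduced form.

D = 1000, ⌊√D⌋ = 31
river: ρ → (15,20,-10)
river: ρ → (-10,20,15)
river: ρ → (15,10,-15)
river: ρ → (-15,20,10)
river: ρ → (10,20,-15)
river: ρ → (-15,10,15)
ρ-cycle length = 6 (tail of 0 descent steps not counted)

6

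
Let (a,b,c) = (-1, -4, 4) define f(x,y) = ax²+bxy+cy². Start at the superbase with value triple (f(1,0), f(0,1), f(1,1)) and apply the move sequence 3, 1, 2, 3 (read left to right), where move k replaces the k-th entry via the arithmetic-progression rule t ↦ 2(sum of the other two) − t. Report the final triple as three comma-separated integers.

start (-1,4,-1) = (f(1,0),f(0,1),f(1,1))
replace slot 3: 2·((-1)+4) − (-1) = 7 → (-1,4,7)
replace slot 1: 2·(4+7) − (-1) = 23 → (23,4,7)
replace slot 2: 2·(23+7) − 4 = 56 → (23,56,7)
replace slot 3: 2·(23+56) − 7 = 151 → (23,56,151)

23,56,151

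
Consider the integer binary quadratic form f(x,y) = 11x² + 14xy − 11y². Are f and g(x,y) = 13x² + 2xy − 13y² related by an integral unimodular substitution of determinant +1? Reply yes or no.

D₁ = 680, D₂ = 680
river cycle of f (length 10): (-11, 8, 14), (14, 20, -5), (-5, 20, 14), (14, 8, -11), (-11, 14, 11), (11, 8, -14), (-14, 20, 5), (5, 20, -14), (-14, 8, 11), (11, 14, -11)
river cycle of g (length 6): (-13, 24, 2), (2, 24, -13), (-13, 2, 13), (13, 24, -2), (-2, 24, 13), (13, 2, -13)
cycles differ ⇒ inequivalent

no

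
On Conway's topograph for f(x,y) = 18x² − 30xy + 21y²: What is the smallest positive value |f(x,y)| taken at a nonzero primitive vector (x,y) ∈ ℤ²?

translate: b→6 (≡-30 mod 36), so (18,-30,21)→(18,6,9)
flip: (18,6,9)→(9,-6,18)
reduced (well bottom): (9,-6,18) with a≤c, −a<b≤a
well minimum = a = 9

9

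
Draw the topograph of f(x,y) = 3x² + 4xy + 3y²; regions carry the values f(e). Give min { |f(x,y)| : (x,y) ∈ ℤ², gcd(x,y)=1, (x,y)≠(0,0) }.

translate: b→-2 (≡4 mod 6), so (3,4,3)→(3,-2,2)
flip: (3,-2,2)→(2,2,3)
reduced (well bottom): (2,2,3) with a≤c, −a<b≤a
well minimum = a = 2

2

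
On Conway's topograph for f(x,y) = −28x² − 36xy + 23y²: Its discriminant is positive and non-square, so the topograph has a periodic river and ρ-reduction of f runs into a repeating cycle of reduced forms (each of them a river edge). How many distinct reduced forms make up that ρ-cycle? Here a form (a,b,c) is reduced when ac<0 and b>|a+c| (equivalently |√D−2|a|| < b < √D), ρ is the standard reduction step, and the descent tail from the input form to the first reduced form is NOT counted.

D = 3872, ⌊√D⌋ = 62
descent: ρ → (23,36,-28)  [lands on river]
river: ρ → (-28,20,31)
river: ρ → (31,42,-17)
river: ρ → (-17,60,4)
river: ρ → (4,60,-17)
river: ρ → (-17,42,31)
river: ρ → (31,20,-28)
river: ρ → (-28,36,23)
river: ρ → (23,56,-8)
river: ρ → (-8,56,23)
ρ-cycle length = 10 (tail of 1 descent step not counted)

10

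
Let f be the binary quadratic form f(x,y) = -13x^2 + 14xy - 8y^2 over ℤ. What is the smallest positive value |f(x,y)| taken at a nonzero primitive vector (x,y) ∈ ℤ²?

translate: b→12 (≡-14 mod 26), so (13,-14,8)→(13,12,7)
flip: (13,12,7)→(7,-12,13)
translate: b→2 (≡-12 mod 14), so (7,-12,13)→(7,2,8)
reduced (well bottom): (7,2,8) with a≤c, −a<b≤a
well minimum |f| = |-7| = 7 (negative-definite)

7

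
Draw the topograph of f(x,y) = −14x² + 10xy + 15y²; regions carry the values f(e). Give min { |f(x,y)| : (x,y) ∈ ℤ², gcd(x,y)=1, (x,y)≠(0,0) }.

river: ρ → (15,20,-9)
river: ρ → (-9,16,19)
river: ρ → (19,22,-6)
river: ρ → (-6,26,11)
river: ρ → (11,18,-14)
river: ρ → (-14,10,15)
closes: descent 0, river 6
min |a| on river = 6

6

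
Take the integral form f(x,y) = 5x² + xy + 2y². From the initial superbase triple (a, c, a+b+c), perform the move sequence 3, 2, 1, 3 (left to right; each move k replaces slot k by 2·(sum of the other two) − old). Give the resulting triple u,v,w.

start (5,2,8) = (f(1,0),f(0,1),f(1,1))
replace slot 3: 2·(5+2) − 8 = 6 → (5,2,6)
replace slot 2: 2·(5+6) − 2 = 20 → (5,20,6)
replace slot 1: 2·(20+6) − 5 = 47 → (47,20,6)
replace slot 3: 2·(47+20) − 6 = 128 → (47,20,128)

47,20,128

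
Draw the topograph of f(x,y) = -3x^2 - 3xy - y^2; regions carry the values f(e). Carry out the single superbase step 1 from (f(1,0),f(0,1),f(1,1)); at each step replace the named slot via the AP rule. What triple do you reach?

start (-3,-1,-7) = (f(1,0),f(0,1),f(1,1))
replace slot 1: 2·((-1)+(-7)) − (-3) = -13 → (-13,-1,-7)

-13,-1,-7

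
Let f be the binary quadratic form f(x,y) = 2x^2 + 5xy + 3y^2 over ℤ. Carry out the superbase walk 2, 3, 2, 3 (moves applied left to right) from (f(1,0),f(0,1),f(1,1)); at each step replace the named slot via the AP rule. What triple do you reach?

start (2,3,10) = (f(1,0),f(0,1),f(1,1))
replace slot 2: 2·(2+10) − 3 = 21 → (2,21,10)
replace slot 3: 2·(2+21) − 10 = 36 → (2,21,36)
replace slot 2: 2·(2+36) − 21 = 55 → (2,55,36)
replace slot 3: 2·(2+55) − 36 = 78 → (2,55,78)

2,55,78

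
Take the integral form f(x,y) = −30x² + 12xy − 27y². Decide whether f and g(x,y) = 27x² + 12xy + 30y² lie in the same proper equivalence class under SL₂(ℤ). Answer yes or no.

D₁ = -3096, D₂ = -3096
f is negative-definite; reduce −f:
−f: flip: (30,-12,27)→(27,12,30)
−f: reduced (well bottom): (27,12,30) with a≤c, −a<b≤a
flip sign back: reduced form of f is (-27,-12,-30)
g: reduced (well bottom): (27,12,30) with a≤c, −a<b≤a
reduced forms (-27, -12, -30) vs (27, 12, 30) ⇒ inequivalent

no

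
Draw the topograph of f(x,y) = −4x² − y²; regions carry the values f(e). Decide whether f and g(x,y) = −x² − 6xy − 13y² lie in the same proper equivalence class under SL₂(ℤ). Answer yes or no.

D₁ = -16, D₂ = -16
f is negative-definite; reduce −f:
−f: flip: (4,0,1)→(1,0,4)
−f: reduced (well bottom): (1,0,4) with a≤c, −a<b≤a
flip sign back: reduced form of f is (-1,0,-4)
g is negative-definite; reduce −g:
−g: translate: b→0 (≡6 mod 2), so (1,6,13)→(1,0,4)
−g: reduced (well bottom): (1,0,4) with a≤c, −a<b≤a
flip sign back: reduced form of g is (-1,0,-4)
reduced forms (-1, 0, -4) vs (-1, 0, -4) ⇒ equivalent

yes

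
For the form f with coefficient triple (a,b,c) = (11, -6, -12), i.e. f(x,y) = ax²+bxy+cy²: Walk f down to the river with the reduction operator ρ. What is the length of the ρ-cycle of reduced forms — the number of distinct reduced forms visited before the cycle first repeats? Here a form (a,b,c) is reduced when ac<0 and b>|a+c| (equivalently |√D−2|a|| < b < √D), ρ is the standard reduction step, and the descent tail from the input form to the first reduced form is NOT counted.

D = 564, ⌊√D⌋ = 23
descent: ρ → (-12,6,11)  [lands on river]
river: ρ → (11,16,-7)
river: ρ → (-7,12,15)
river: ρ → (15,18,-4)
river: ρ → (-4,22,5)
river: ρ → (5,18,-12)
ρ-cycle length = 6 (tail of 1 descent step not counted)

6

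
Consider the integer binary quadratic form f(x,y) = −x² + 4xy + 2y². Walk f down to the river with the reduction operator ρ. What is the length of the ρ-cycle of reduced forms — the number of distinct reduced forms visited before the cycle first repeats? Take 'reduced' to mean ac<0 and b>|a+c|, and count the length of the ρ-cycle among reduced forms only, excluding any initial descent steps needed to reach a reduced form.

D = 24, ⌊√D⌋ = 4
river: ρ → (2,4,-1)
river: ρ → (-1,4,2)
ρ-cycle length = 2 (tail of 0 descent steps not counted)

2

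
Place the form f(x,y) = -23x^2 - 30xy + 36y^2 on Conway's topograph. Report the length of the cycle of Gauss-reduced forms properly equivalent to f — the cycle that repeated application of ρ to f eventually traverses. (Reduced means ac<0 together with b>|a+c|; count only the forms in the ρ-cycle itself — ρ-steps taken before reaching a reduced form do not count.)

D = 4212, ⌊√D⌋ = 64
descent: ρ → (36,30,-23)  [lands on river]
river: ρ → (-23,62,4)
river: ρ → (4,58,-53)
river: ρ → (-53,48,9)
river: ρ → (9,60,-17)
river: ρ → (-17,42,36)
ρ-cycle length = 6 (tail of 1 descent step not counted)

6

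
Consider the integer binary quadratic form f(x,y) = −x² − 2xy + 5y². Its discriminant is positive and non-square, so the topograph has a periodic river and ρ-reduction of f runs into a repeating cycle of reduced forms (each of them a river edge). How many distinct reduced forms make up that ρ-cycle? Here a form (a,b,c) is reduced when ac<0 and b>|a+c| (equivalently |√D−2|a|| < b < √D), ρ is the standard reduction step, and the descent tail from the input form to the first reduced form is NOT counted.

D = 24, ⌊√D⌋ = 4
descent: ρ → (5,2,-1)
descent: ρ → (-1,4,2)  [lands on river]
river: ρ → (2,4,-1)
ρ-cycle length = 2 (tail of 2 descent steps not counted)

2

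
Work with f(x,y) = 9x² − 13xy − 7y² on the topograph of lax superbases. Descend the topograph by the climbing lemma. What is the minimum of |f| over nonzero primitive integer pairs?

descent: ρ → (-7,13,9)  [lands on river]
river: ρ → (9,5,-11)
river: ρ → (-11,17,3)
river: ρ → (3,19,-5)
river: ρ → (-5,11,15)
river: ρ → (15,19,-1)
river: ρ → (-1,19,15)
river: ρ → (15,11,-5)
river: ρ → (-5,19,3)
river: ρ → (3,17,-11)
river: ρ → (-11,5,9)
river: ρ → (9,13,-7)
river: ρ → (-7,15,7)
river: ρ → (7,13,-9)
river: ρ → (-9,5,11)
river: ρ → (11,17,-3)
river: ρ → (-3,19,5)
river: ρ → (5,11,-15)
river: ρ → (-15,19,1)
river: ρ → (1,19,-15)
river: ρ → (-15,11,5)
river: ρ → (5,19,-3)
river: ρ → (-3,17,11)
river: ρ → (11,5,-9)
river: ρ → (-9,13,7)
river: ρ → (7,15,-7)
closes: descent 1, river 26
min |a| on river = 1

1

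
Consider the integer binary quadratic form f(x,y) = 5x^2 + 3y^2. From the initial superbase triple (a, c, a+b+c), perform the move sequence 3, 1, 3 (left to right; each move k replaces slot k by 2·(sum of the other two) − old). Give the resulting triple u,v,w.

start (5,3,8) = (f(1,0),f(0,1),f(1,1))
replace slot 3: 2·(5+3) − 8 = 8 → (5,3,8)
replace slot 1: 2·(3+8) − 5 = 17 → (17,3,8)
replace slot 3: 2·(17+3) − 8 = 32 → (17,3,32)

17,3,32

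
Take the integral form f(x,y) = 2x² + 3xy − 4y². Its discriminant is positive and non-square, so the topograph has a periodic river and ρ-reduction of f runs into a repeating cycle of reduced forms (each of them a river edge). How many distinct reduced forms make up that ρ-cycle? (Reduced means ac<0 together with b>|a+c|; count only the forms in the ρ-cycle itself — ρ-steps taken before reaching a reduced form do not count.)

D = 41, ⌊√D⌋ = 6
river: ρ → (-4,5,1)
river: ρ → (1,5,-4)
river: ρ → (-4,3,2)
river: ρ → (2,5,-2)
river: ρ → (-2,3,4)
river: ρ → (4,5,-1)
river: ρ → (-1,5,4)
river: ρ → (4,3,-2)
river: ρ → (-2,5,2)
river: ρ → (2,3,-4)
ρ-cycle length = 10 (tail of 0 descent steps not counted)

10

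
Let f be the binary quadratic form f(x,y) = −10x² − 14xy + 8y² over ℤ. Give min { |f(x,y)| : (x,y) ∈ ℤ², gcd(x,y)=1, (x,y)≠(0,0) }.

descent: ρ → (8,14,-10)  [lands on river]
river: ρ → (-10,6,12)
river: ρ → (12,18,-4)
river: ρ → (-4,22,2)
river: ρ → (2,22,-4)
river: ρ → (-4,18,12)
river: ρ → (12,6,-10)
river: ρ → (-10,14,8)
river: ρ → (8,18,-6)
river: ρ → (-6,18,8)
closes: descent 1, river 10
min |a| on river = 2

2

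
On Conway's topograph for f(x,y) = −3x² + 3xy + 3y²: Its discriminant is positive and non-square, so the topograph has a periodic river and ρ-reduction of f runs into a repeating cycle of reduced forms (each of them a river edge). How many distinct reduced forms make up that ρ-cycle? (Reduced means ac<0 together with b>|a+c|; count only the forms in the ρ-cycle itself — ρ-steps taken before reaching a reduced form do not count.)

D = 45, ⌊√D⌋ = 6
river: ρ → (3,3,-3)
river: ρ → (-3,3,3)
ρ-cycle length = 2 (tail of 0 descent steps not counted)

2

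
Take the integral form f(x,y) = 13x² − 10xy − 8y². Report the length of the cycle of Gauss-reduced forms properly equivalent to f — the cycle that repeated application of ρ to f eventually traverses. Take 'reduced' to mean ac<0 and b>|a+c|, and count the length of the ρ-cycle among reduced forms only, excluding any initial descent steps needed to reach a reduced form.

D = 516, ⌊√D⌋ = 22
descent: ρ → (-8,10,13)  [lands on river]
river: ρ → (13,16,-5)
river: ρ → (-5,14,16)
river: ρ → (16,18,-3)
river: ρ → (-3,18,16)
river: ρ → (16,14,-5)
river: ρ → (-5,16,13)
river: ρ → (13,10,-8)
river: ρ → (-8,22,1)
river: ρ → (1,22,-8)
ρ-cycle length = 10 (tail of 1 descent step not counted)

10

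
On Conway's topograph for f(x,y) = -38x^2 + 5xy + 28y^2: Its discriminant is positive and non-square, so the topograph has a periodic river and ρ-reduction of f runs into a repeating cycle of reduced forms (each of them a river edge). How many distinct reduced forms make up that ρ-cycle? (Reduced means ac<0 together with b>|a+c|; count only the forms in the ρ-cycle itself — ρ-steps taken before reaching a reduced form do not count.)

D = 4281, ⌊√D⌋ = 65
descent: ρ → (28,51,-15)  [lands on river]
river: ρ → (-15,39,46)
river: ρ → (46,53,-8)
river: ρ → (-8,59,25)
river: ρ → (25,41,-26)
river: ρ → (-26,63,3)
river: ρ → (3,63,-26)
river: ρ → (-26,41,25)
river: ρ → (25,59,-8)
river: ρ → (-8,53,46)
river: ρ → (46,39,-15)
river: ρ → (-15,51,28)
river: ρ → (28,61,-5)
river: ρ → (-5,59,40)
river: ρ → (40,21,-24)
river: ρ → (-24,27,37)
river: ρ → (37,47,-14)
river: ρ → (-14,65,1)
river: ρ → (1,65,-14)
river: ρ → (-14,47,37)
river: ρ → (37,27,-24)
river: ρ → (-24,21,40)
river: ρ → (40,59,-5)
river: ρ → (-5,61,28)
ρ-cycle length = 24 (tail of 1 descent step not counted)

24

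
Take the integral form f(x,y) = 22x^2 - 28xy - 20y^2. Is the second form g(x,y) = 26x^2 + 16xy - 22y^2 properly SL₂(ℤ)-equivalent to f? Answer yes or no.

D₁ = 2544, D₂ = 2544
river cycle of f (length 10): (-20, 28, 22), (22, 16, -26), (-26, 36, 12), (12, 36, -26), (-26, 16, 22), (22, 28, -20), (-20, 12, 30), (30, 48, -2), (-2, 48, 30), (30, 12, -20)
river cycle of g (length 10): (-22, 28, 20), (20, 12, -30), (-30, 48, 2), (2, 48, -30), (-30, 12, 20), (20, 28, -22), (-22, 16, 26), (26, 36, -12), (-12, 36, 26), (26, 16, -22)
cycles differ ⇒ inequivalent

no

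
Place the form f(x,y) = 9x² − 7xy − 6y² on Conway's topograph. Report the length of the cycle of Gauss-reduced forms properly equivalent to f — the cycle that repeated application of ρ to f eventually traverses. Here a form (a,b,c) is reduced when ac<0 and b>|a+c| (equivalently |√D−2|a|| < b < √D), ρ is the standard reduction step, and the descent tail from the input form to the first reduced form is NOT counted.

D = 265, ⌊√D⌋ = 16
descent: ρ → (-6,7,9)  [lands on river]
river: ρ → (9,11,-4)
river: ρ → (-4,13,6)
river: ρ → (6,11,-6)
river: ρ → (-6,13,4)
river: ρ → (4,11,-9)
river: ρ → (-9,7,6)
river: ρ → (6,5,-10)
river: ρ → (-10,15,1)
river: ρ → (1,15,-10)
river: ρ → (-10,5,6)
river: ρ → (6,7,-9)
river: ρ → (-9,11,4)
river: ρ → (4,13,-6)
river: ρ → (-6,11,6)
river: ρ → (6,13,-4)
river: ρ → (-4,11,9)
river: ρ → (9,7,-6)
river: ρ → (-6,5,10)
river: ρ → (10,15,-1)
river: ρ → (-1,15,10)
river: ρ → (10,5,-6)
ρ-cycle length = 22 (tail of 1 descent step not counted)

22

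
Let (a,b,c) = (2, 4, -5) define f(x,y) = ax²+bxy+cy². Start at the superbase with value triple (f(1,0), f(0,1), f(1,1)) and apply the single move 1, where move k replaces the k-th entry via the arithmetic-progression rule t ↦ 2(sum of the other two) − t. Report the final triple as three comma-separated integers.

start (2,-5,1) = (f(1,0),f(0,1),f(1,1))
replace slot 1: 2·((-5)+1) − 2 = -10 → (-10,-5,1)

-10,-5,1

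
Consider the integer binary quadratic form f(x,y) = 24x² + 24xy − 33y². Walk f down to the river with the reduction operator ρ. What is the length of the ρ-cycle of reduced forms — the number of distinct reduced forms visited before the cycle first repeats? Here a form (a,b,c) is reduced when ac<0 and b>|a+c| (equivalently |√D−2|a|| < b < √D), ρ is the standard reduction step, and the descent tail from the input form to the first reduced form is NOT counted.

D = 3744, ⌊√D⌋ = 61
river: ρ → (-33,42,15)
river: ρ → (15,48,-24)
river: ρ → (-24,48,15)
river: ρ → (15,42,-33)
river: ρ → (-33,24,24)
river: ρ → (24,24,-33)
ρ-cycle length = 6 (tail of 0 descent steps not counted)

6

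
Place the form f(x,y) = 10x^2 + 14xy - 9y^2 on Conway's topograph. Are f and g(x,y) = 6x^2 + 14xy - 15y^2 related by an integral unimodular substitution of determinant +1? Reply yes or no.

D₁ = 556, D₂ = 556
river cycle of f (length 18): (-9, 22, 2), (2, 22, -9), (-9, 14, 10), (10, 6, -13), (-13, 20, 3), (3, 22, -6), (-6, 14, 15), (15, 16, -5), (-5, 14, 18), (18, 22, -1), … (8 more)
river cycle of g (length 18): (-15, 16, 5), (5, 14, -18), (-18, 22, 1), (1, 22, -18), (-18, 14, 5), (5, 16, -15), (-15, 14, 6), (6, 22, -3), (-3, 20, 13), (13, 6, -10), … (8 more)
cycles differ ⇒ inequivalent

no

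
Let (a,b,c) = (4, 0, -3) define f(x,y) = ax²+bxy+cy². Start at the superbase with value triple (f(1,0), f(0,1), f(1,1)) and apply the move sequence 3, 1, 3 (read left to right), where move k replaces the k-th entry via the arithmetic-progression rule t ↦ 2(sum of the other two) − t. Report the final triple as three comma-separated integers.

start (4,-3,1) = (f(1,0),f(0,1),f(1,1))
replace slot 3: 2·(4+(-3)) − 1 = 1 → (4,-3,1)
replace slot 1: 2·((-3)+1) − 4 = -8 → (-8,-3,1)
replace slot 3: 2·((-8)+(-3)) − 1 = -23 → (-8,-3,-23)

-8,-3,-23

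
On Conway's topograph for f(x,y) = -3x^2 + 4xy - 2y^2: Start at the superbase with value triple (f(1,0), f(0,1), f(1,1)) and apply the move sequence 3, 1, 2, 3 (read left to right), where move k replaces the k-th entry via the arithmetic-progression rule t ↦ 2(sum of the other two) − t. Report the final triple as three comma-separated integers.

start (-3,-2,-1) = (f(1,0),f(0,1),f(1,1))
replace slot 3: 2·((-3)+(-2)) − (-1) = -9 → (-3,-2,-9)
replace slot 1: 2·((-2)+(-9)) − (-3) = -19 → (-19,-2,-9)
replace slot 2: 2·((-19)+(-9)) − (-2) = -54 → (-19,-54,-9)
replace slot 3: 2·((-19)+(-54)) − (-9) = -137 → (-19,-54,-137)

-19,-54,-137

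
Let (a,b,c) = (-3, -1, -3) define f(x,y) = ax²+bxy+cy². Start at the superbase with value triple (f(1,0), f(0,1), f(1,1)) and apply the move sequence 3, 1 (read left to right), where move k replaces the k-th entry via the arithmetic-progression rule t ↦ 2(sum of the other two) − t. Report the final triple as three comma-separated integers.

start (-3,-3,-7) = (f(1,0),f(0,1),f(1,1))
replace slot 3: 2·((-3)+(-3)) − (-7) = -5 → (-3,-3,-5)
replace slot 1: 2·((-3)+(-5)) − (-3) = -13 → (-13,-3,-5)

-13,-3,-5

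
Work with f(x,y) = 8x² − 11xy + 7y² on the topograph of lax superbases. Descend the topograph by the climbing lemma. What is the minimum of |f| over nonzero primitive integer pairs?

translate: b→5 (≡-11 mod 16), so (8,-11,7)→(8,5,4)
flip: (8,5,4)→(4,-5,8)
translate: b→3 (≡-5 mod 8), so (4,-5,8)→(4,3,7)
reduced (well bottom): (4,3,7) with a≤c, −a<b≤a
well minimum = a = 4

4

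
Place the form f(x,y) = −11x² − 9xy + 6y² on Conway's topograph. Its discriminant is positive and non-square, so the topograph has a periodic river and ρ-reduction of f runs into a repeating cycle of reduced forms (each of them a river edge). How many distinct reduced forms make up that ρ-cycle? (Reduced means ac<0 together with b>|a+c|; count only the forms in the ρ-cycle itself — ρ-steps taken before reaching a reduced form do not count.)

D = 345, ⌊√D⌋ = 18
descent: ρ → (6,9,-11)  [lands on river]
river: ρ → (-11,13,4)
river: ρ → (4,11,-14)
river: ρ → (-14,17,1)
river: ρ → (1,17,-14)
river: ρ → (-14,11,4)
river: ρ → (4,13,-11)
river: ρ → (-11,9,6)
river: ρ → (6,15,-5)
river: ρ → (-5,15,6)
ρ-cycle length = 10 (tail of 1 descent step not counted)

10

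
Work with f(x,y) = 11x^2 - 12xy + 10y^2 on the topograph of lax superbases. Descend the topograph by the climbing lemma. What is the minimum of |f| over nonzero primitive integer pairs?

translate: b→10 (≡-12 mod 22), so (11,-12,10)→(11,10,9)
flip: (11,10,9)→(9,-10,11)
translate: b→8 (≡-10 mod 18), so (9,-10,11)→(9,8,10)
reduced (well bottom): (9,8,10) with a≤c, −a<b≤a
well minimum = a = 9

9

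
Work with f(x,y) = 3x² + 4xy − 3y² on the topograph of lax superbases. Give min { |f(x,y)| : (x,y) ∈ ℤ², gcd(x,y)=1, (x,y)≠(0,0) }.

river: ρ → (-3,2,4)
river: ρ → (4,6,-1)
river: ρ → (-1,6,4)
river: ρ → (4,2,-3)
river: ρ → (-3,4,3)
river: ρ → (3,2,-4)
river: ρ → (-4,6,1)
river: ρ → (1,6,-4)
river: ρ → (-4,2,3)
river: ρ → (3,4,-3)
closes: descent 0, river 10
min |a| on river = 1

1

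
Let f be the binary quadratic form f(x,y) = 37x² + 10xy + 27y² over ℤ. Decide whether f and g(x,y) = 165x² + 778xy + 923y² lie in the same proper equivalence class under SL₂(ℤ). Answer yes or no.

D₁ = -3896, D₂ = -3896
f: flip: (37,10,27)→(27,-10,37)
f: reduced (well bottom): (27,-10,37) with a≤c, −a<b≤a
g: translate: b→118 (≡778 mod 330), so (165,778,923)→(165,118,27)
g: flip: (165,118,27)→(27,-118,165)
g: translate: b→-10 (≡-118 mod 54), so (27,-118,165)→(27,-10,37)
g: reduced (well bottom): (27,-10,37) with a≤c, −a<b≤a
reduced forms (27, -10, 37) vs (27, -10, 37) ⇒ equivalent

yes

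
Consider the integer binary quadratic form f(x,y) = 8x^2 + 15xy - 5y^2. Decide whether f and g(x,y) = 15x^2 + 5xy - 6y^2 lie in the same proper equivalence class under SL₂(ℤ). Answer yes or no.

D₁ = 385, D₂ = 385
river cycle of f (length 10): (-5, 15, 8), (8, 17, -3), (-3, 19, 2), (2, 17, -12), (-12, 7, 7), (7, 7, -12), (-12, 17, 2), (2, 19, -3), (-3, 17, 8), (8, 15, -5)
river cycle of g (length 12): (-6, 19, 1), (1, 19, -6), (-6, 17, 4), (4, 15, -10), (-10, 5, 9), (9, 13, -6), (-6, 11, 11), (11, 11, -6), (-6, 13, 9), (9, 5, -10), … (2 more)
cycles differ ⇒ inequivalent

no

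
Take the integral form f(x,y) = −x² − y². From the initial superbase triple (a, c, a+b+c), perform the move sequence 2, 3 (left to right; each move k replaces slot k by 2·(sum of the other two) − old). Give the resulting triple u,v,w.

start (-1,-1,-2) = (f(1,0),f(0,1),f(1,1))
replace slot 2: 2·((-1)+(-2)) − (-1) = -5 → (-1,-5,-2)
replace slot 3: 2·((-1)+(-5)) − (-2) = -10 → (-1,-5,-10)

-1,-5,-10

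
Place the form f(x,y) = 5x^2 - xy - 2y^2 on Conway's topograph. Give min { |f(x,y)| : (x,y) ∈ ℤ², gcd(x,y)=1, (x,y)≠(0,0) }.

descent: ρ → (-2,5,2)  [lands on river]
river: ρ → (2,3,-4)
river: ρ → (-4,5,1)
river: ρ → (1,5,-4)
river: ρ → (-4,3,2)
river: ρ → (2,5,-2)
river: ρ → (-2,3,4)
river: ρ → (4,5,-1)
river: ρ → (-1,5,4)
river: ρ → (4,3,-2)
closes: descent 1, river 10
min |a| on river = 1

1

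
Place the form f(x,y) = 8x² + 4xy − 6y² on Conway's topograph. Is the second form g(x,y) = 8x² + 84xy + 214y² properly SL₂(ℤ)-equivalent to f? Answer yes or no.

D₁ = 208, D₂ = 208
river cycle of f (length 10): (-6, 8, 6), (6, 4, -8), (-8, 12, 2), (2, 12, -8), (-8, 4, 6), (6, 8, -6), (-6, 4, 8), (8, 12, -2), (-2, 12, 8), (8, 4, -6)
river cycle of g (length 10): (8, 4, -6), (-6, 8, 6), (6, 4, -8), (-8, 12, 2), (2, 12, -8), (-8, 4, 6), (6, 8, -6), (-6, 4, 8), (8, 12, -2), (-2, 12, 8)
cycles coincide ⇒ equivalent

yes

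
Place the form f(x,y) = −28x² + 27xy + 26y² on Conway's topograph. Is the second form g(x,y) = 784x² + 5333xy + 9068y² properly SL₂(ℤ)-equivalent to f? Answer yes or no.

D₁ = 3641, D₂ = 3641
river cycle of f (length 54): (26, 25, -29), (-29, 33, 22), (22, 55, -7), (-7, 57, 14), (14, 55, -11), (-11, 55, 14), (14, 57, -7), (-7, 55, 22), (22, 33, -29), (-29, 25, 26), … (44 more)
river cycle of g (length 54): (22, 55, -7), (-7, 57, 14), (14, 55, -11), (-11, 55, 14), (14, 57, -7), (-7, 55, 22), (22, 33, -29), (-29, 25, 26), (26, 27, -28), (-28, 29, 25), … (44 more)
cycles coincide ⇒ equivalent

yes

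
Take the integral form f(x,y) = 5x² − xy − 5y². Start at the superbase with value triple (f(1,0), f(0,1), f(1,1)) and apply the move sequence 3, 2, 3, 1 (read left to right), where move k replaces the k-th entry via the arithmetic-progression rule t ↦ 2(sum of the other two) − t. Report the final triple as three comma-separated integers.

start (5,-5,-1) = (f(1,0),f(0,1),f(1,1))
replace slot 3: 2·(5+(-5)) − (-1) = 1 → (5,-5,1)
replace slot 2: 2·(5+1) − (-5) = 17 → (5,17,1)
replace slot 3: 2·(5+17) − 1 = 43 → (5,17,43)
replace slot 1: 2·(17+43) − 5 = 115 → (115,17,43)

115,17,43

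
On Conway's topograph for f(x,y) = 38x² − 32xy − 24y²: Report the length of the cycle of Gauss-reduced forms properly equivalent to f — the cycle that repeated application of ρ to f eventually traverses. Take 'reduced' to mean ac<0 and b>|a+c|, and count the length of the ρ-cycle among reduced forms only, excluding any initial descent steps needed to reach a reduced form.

D = 4672, ⌊√D⌋ = 68
descent: ρ → (-24,32,38)  [lands on river]
river: ρ → (38,44,-18)
river: ρ → (-18,64,8)
river: ρ → (8,64,-18)
river: ρ → (-18,44,38)
river: ρ → (38,32,-24)
river: ρ → (-24,64,6)
river: ρ → (6,68,-2)
river: ρ → (-2,68,6)
river: ρ → (6,64,-24)
ρ-cycle length = 10 (tail of 1 descent step not counted)

10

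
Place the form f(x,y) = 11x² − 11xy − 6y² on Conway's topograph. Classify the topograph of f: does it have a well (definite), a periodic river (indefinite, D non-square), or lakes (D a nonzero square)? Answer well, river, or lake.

D = b²−4ac = (-11)² − 4·11·(-6) = 385
D > 0 non-square ⇒ indefinite ⇒ periodic river

river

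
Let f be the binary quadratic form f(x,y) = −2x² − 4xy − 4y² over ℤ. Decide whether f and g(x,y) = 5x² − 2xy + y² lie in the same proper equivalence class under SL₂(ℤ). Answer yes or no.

D₁ = -16, D₂ = -16
f is negative-definite; reduce −f:
−f: translate: b→0 (≡4 mod 4), so (2,4,4)→(2,0,2)
−f: reduced (well bottom): (2,0,2) with a≤c, −a<b≤a
flip sign back: reduced form of f is (-2,0,-2)
g: flip: (5,-2,1)→(1,2,5)
g: translate: b→0 (≡2 mod 2), so (1,2,5)→(1,0,4)
g: reduced (well bottom): (1,0,4) with a≤c, −a<b≤a
reduced forms (-2, 0, -2) vs (1, 0, 4) ⇒ inequivalent

no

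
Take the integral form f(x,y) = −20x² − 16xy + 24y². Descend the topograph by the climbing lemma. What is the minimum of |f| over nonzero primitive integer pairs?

descent: ρ → (24,16,-20)  [lands on river]
river: ρ → (-20,24,20)
river: ρ → (20,16,-24)
river: ρ → (-24,32,12)
river: ρ → (12,40,-12)
river: ρ → (-12,32,24)
closes: descent 1, river 6
min |a| on river = 12

12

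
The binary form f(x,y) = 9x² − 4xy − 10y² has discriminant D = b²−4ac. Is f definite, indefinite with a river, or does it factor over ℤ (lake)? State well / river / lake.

D = b²−4ac = (-4)² − 4·9·(-10) = 376
D > 0 non-square ⇒ indefinite ⇒ periodic river

river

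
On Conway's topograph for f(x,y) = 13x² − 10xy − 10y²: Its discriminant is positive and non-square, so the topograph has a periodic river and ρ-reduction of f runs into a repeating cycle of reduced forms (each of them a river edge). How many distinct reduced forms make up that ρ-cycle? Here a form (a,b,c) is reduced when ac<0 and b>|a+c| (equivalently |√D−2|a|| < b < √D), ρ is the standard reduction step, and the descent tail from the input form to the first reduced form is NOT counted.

D = 620, ⌊√D⌋ = 24
descent: ρ → (-10,10,13)  [lands on river]
river: ρ → (13,16,-7)
river: ρ → (-7,12,17)
river: ρ → (17,22,-2)
river: ρ → (-2,22,17)
river: ρ → (17,12,-7)
river: ρ → (-7,16,13)
river: ρ → (13,10,-10)
ρ-cycle length = 8 (tail of 1 descent step not counted)

8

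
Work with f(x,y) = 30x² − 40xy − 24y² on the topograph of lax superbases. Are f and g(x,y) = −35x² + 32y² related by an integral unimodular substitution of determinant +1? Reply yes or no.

D₁ = 4480, D₂ = 4480
river cycle of f (length 8): (-24, 40, 30), (30, 20, -34), (-34, 48, 16), (16, 48, -34), (-34, 20, 30), (30, 40, -24), (-24, 56, 14), (14, 56, -24)
river cycle of g (length 12): (32, 64, -3), (-3, 62, 53), (53, 44, -12), (-12, 52, 37), (37, 22, -27), (-27, 32, 32), (32, 32, -27), (-27, 22, 37), (37, 52, -12), (-12, 44, 53), … (2 more)
cycles differ ⇒ inequivalent

no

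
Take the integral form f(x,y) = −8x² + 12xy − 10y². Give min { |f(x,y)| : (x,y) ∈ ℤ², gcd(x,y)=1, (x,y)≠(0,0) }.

translate: b→4 (≡-12 mod 16), so (8,-12,10)→(8,4,6)
flip: (8,4,6)→(6,-4,8)
reduced (well bottom): (6,-4,8) with a≤c, −a<b≤a
well minimum |f| = |-6| = 6 (negative-definite)

6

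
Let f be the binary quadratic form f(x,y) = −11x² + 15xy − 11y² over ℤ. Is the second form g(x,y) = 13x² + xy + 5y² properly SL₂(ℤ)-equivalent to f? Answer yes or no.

D₁ = -259, D₂ = -259
f is negative-definite; reduce −f:
−f: translate: b→7 (≡-15 mod 22), so (11,-15,11)→(11,7,7)
−f: flip: (11,7,7)→(7,-7,11)
−f: translate: b→7 (≡-7 mod 14), so (7,-7,11)→(7,7,11)
−f: reduced (well bottom): (7,7,11) with a≤c, −a<b≤a
flip sign back: reduced form of f is (-7,-7,-11)
g: flip: (13,1,5)→(5,-1,13)
g: reduced (well bottom): (5,-1,13) with a≤c, −a<b≤a
reduced forms (-7, -7, -11) vs (5, -1, 13) ⇒ inequivalent

no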